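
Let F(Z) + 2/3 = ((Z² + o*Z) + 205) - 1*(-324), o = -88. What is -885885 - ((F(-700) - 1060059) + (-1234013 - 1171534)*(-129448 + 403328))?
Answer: 1976492503217/3 ≈ 6.5883e+11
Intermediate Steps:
F(Z) = 1585/3 + Z² - 88*Z (F(Z) = -⅔ + (((Z² - 88*Z) + 205) - 1*(-324)) = -⅔ + ((205 + Z² - 88*Z) + 324) = -⅔ + (529 + Z² - 88*Z) = 1585/3 + Z² - 88*Z)
-885885 - ((F(-700) - 1060059) + (-1234013 - 1171534)*(-129448 + 403328)) = -885885 - (((1585/3 + (-700)² - 88*(-700)) - 1060059) + (-1234013 - 1171534)*(-129448 + 403328)) = -885885 - (((1585/3 + 490000 + 61600) - 1060059) - 2405547*273880) = -885885 - ((1656385/3 - 1060059) - 658831212360) = -885885 - (-1523792/3 - 658831212360) = -885885 - 1*(-1976495160872/3) = -885885 + 1976495160872/3 = 1976492503217/3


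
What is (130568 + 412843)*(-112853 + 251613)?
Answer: 75403710360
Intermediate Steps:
(130568 + 412843)*(-112853 + 251613) = 543411*138760 = 75403710360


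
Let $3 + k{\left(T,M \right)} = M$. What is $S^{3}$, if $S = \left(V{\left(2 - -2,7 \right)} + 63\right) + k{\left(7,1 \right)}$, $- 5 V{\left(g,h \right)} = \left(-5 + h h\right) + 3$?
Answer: $\frac{17173512}{125} \approx 1.3739 \cdot 10^{5}$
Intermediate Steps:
$k{\left(T,M \right)} = -3 + M$
$V{\left(g,h \right)} = \frac{2}{5} - \frac{h^{2}}{5}$ ($V{\left(g,h \right)} = - \frac{\left(-5 + h h\right) + 3}{5} = - \frac{\left(-5 + h^{2}\right) + 3}{5} = - \frac{-2 + h^{2}}{5} = \frac{2}{5} - \frac{h^{2}}{5}$)
$S = \frac{258}{5}$ ($S = \left(\left(\frac{2}{5} - \frac{7^{2}}{5}\right) + 63\right) + \left(-3 + 1\right) = \left(\left(\frac{2}{5} - \frac{49}{5}\right) + 63\right) - 2 = \left(- \frac{47}{5} + 63\right) - 2 = \frac{268}{5} - 2 = \frac{258}{5} \approx 51.6$)
$S^{3} = \left(\frac{258}{5}\right)^{3} = \frac{17173512}{125}$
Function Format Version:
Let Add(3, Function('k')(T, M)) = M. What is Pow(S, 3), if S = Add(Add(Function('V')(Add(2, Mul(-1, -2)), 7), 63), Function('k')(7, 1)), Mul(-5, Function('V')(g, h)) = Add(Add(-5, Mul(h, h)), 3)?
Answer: Rational(17173512, 125) ≈ 1.3739e+5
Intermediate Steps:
Function('k')(T, M) = Add(-3, M)
Function('V')(g, h) = Add(Rational(2, 5), Mul(Rational(-1, 5), Pow(h, 2))) (Function('V')(g, h) = Mul(Rational(-1, 5), Add(Add(-5, Mul(h, h)), 3)) = Mul(Rational(-1, 5), Add(Add(-5, Pow(h, 2)), 3)) = Mul(Rational(-1, 5), Add(-2, Pow(h, 2))) = Add(Rational(2, 5), Mul(Rational(-1, 5), Pow(h, 2))))
S = Rational(258, 5) (S = Add(Add(Add(Rational(2, 5), Mul(Rational(-1, 5), Pow(7, 2))), 63), Add(-3, 1)) = Add(Add(Add(Rational(2, 5), Mul(Rational(-1, 5), 49)), 63), -2) = Add(Add(Add(Rational(2, 5), Rational(-49, 5)), 63), -2) = Add(Add(Rational(-47, 5), 63), -2) = Add(Rational(268, 5), -2) = Rational(258, 5) ≈ 51.600)
Pow(S, 3) = Pow(Rational(258, 5), 3) = Rational(17173512, 125)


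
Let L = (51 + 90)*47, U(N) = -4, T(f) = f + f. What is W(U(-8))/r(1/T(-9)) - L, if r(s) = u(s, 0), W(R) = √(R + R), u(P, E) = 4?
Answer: -6627 + I*√2/2 ≈ -6627.0 + 0.70711*I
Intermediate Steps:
T(f) = 2*f
W(R) = √2*√R (W(R) = √(2*R) = √2*√R)
r(s) = 4
L = 6627 (L = 141*47 = 6627)
W(U(-8))/r(1/T(-9)) - L = (√2*√(-4))/4 - 1*6627 = (√2*(2*I))*(¼) - 6627 = (2*I*√2)*(¼) - 6627 = I*√2/2 - 6627 = -6627 + I*√2/2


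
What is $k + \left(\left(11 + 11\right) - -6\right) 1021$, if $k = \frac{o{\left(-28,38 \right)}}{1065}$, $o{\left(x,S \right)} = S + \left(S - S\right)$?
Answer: $\frac{30446258}{1065} \approx 28588.0$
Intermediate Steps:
$o{\left(x,S \right)} = S$ ($o{\left(x,S \right)} = S + 0 = S$)
$k = \frac{38}{1065} \approx 0.035681$
$k + \left(\left(11 + 11\right) - -6\right) 1021 = \frac{38}{1065} + \left(\left(11 + 11\right) - -6\right) 1021 = \frac{38}{1065} + \left(22 + 6\right) 1021 = \frac{38}{1065} + 28 \cdot 1021 = \frac{38}{1065} + 28588 = \frac{30446258}{1065}$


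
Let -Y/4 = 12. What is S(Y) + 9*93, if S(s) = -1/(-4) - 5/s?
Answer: 40193/48 ≈ 837.35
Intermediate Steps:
Y = -48 (Y = -4*12 = -48)
S(s) = 1/4 - 5/s (S(s) = -1*(-1/4) - 5/s = 1/4 - 5/s)
S(Y) + 9*93 = (1/4)*(-20 - 48)/(-48) + 9*93 = (1/4)*(-1/48)*(-68) + 837 = 17/48 + 837 = 40193/48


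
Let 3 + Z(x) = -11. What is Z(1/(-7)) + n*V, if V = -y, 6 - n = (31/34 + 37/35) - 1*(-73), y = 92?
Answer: 3767028/595 ≈ 6331.1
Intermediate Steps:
Z(x) = -14 (Z(x) = -3 - 11 = -14)
n = -82073/1190 (n = 6 - ((31/34 + 37/35) - 1*(-73)) = 6 - ((31*(1/34) + 37*(1/35)) + 73) = 6 - ((31/34 + 37/35) + 73) = 6 - (2343/1190 + 73) = 6 - 1*89213/1190 = 6 - 89213/1190 = -82073/1190 ≈ -68.969)
V = -92 (V = -1*92 = -92)
Z(1/(-7)) + n*V = -14 - 82073/1190*(-92) = -14 + 3775358/595 = 3767028/595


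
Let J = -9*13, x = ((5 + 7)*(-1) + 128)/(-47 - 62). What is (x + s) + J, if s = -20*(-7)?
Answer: 2391/109 ≈ 21.936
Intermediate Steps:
x = -116/109 (x = (12*(-1) + 128)/(-109) = (-12 + 128)*(-1/109) = 116*(-1/109) = -116/109 ≈ -1.0642)
J = -117
s = 140
(x + s) + J = (-116/109 + 140) - 117 = 15144/109 - 117 = 2391/109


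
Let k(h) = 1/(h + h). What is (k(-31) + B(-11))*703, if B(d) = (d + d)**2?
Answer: 21094921/62 ≈ 3.4024e+5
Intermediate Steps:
B(d) = 4*d**2 (B(d) = (2*d)**2 = 4*d**2)
k(h) = 1/(2*h)
(k(-31) + B(-11))*703 = ((1/2)/(-31) + 4*(-11)**2)*703 = ((1/2)*(-1/31) + 4*121)*703 = (-1/62 + 484)*703 = (30007/62)*703 = 21094921/62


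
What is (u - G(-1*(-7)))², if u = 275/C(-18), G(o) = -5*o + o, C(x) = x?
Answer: 52441/324 ≈ 161.85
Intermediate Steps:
G(o) = -4*o
u = -275/18 (u = 275/(-18) = 275*(-1/18) = -275/18 ≈ -15.278)
(u - G(-1*(-7)))² = (-275/18 - (-4)*(-1*(-7)))² = (-275/18 - (-4)*7)² = (-275/18 - 1*(-28))² = (-275/18 + 28)² = (229/18)² = 52441/324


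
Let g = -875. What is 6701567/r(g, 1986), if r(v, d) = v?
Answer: -6701567/875 ≈ -7658.9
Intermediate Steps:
6701567/r(g, 1986) = 6701567/(-875) = 6701567*(-1/875) = -6701567/875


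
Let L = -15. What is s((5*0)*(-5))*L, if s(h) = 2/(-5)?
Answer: 6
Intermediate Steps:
s(h) = -⅖ (s(h) = 2*(-⅕) = -⅖)
s((5*0)*(-5))*L = -⅖*(-15) = 6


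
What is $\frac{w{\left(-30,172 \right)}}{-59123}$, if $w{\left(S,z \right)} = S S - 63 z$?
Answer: $\frac{9936}{59123} \approx 0.16806$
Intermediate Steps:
$w{\left(S,z \right)} = S^{2} - 63 z$
$\frac{w{\left(-30,172 \right)}}{-59123} = \frac{\left(-30\right)^{2} - 10836}{-59123} = \left(900 - 10836\right) \left(- \frac{1}{59123}\right) = \left(-9936\right) \left(- \frac{1}{59123}\right) = \frac{9936}{59123}$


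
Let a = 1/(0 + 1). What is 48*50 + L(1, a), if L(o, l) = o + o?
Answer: 2402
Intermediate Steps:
a = 1 (a = 1/1 = 1)
L(o, l) = 2*o
48*50 + L(1, a) = 48*50 + 2*1 = 2400 + 2 = 2402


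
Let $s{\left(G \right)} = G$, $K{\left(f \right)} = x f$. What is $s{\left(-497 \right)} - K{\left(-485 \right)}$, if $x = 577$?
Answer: $279348$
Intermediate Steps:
$K{\left(f \right)} = 577 f$
$s{\left(-497 \right)} - K{\left(-485 \right)} = -497 - 577 \left(-485\right) = -497 - -279845 = -497 + 279845 = 279348$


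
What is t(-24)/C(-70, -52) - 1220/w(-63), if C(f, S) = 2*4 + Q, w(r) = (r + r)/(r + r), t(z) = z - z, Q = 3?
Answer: -1220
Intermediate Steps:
t(z) = 0
w(r) = 1 (w(r) = (2*r)/((2*r)) = (2*r)*(1/(2*r)) = 1)
C(f, S) = 11 (C(f, S) = 2*4 + 3 = 8 + 3 = 11)
t(-24)/C(-70, -52) - 1220/w(-63) = 0/11 - 1220/1 = 0*(1/11) - 1220*1 = 0 - 1220 = -1220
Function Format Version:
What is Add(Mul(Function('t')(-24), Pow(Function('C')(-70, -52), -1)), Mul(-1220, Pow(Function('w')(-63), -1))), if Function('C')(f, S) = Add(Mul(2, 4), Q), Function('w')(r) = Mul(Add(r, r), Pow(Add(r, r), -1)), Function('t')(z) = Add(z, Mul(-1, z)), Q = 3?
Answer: -1220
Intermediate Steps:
Function('t')(z) = 0
Function('w')(r) = 1 (Function('w')(r) = Mul(Mul(2, r), Pow(Mul(2, r), -1)) = Mul(Mul(2, r), Mul(Rational(1, 2), Pow(r, -1))) = 1)
Function('C')(f, S) = 11 (Function('C')(f, S) = Add(Mul(2, 4), 3) = Add(8, 3) = 11)
Add(Mul(Function('t')(-24), Pow(Function('C')(-70, -52), -1)), Mul(-1220, Pow(Function('w')(-63), -1))) = Add(Mul(0, Pow(11, -1)), Mul(-1220, Pow(1, -1))) = Add(Mul(0, Rational(1, 11)), Mul(-1220, 1)) = Add(0, -1220) = -1220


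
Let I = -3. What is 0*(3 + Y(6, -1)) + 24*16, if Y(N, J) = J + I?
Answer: 384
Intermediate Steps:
Y(N, J) = -3 + J (Y(N, J) = J - 3 = -3 + J)
0*(3 + Y(6, -1)) + 24*16 = 0*(3 + (-3 - 1)) + 24*16 = 0*(3 - 4) + 384 = 0*(-1) + 384 = 0 + 384 = 384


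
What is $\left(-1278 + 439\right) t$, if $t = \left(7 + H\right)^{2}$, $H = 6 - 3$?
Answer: $-83900$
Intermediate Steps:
$H = 3$
$t = 100$ ($t = \left(7 + 3\right)^{2} = 10^{2} = 100$)
$\left(-1278 + 439\right) t = \left(-1278 + 439\right) 100 = \left(-839\right) 100 = -83900$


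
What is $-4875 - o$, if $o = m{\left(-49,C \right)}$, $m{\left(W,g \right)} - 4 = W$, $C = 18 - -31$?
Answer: $-4830$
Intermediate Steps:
$C = 49$ ($C = 18 + 31 = 49$)
$m{\left(W,g \right)} = 4 + W$
$o = -45$ ($o = 4 - 49 = -45$)
$-4875 - o = -4875 - -45 = -4875 + 45 = -4830$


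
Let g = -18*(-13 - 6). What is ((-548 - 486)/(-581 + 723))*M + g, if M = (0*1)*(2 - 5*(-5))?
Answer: 342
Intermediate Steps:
g = 342 (g = -18*(-19) = 342)
M = 0 (M = 0*(2 + 25) = 0*27 = 0)
((-548 - 486)/(-581 + 723))*M + g = ((-548 - 486)/(-581 + 723))*0 + 342 = -1034/142*0 + 342 = -1034*1/142*0 + 342 = -517/71*0 + 342 = 0 + 342 = 342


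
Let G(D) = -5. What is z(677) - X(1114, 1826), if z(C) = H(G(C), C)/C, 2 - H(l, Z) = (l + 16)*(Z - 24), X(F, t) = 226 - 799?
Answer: 380740/677 ≈ 562.39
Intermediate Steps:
X(F, t) = -573
H(l, Z) = 2 - (-24 + Z)*(16 + l) (H(l, Z) = 2 - (l + 16)*(Z - 24) = 2 - (16 + l)*(-24 + Z) = 2 - (-24 + Z)*(16 + l))
z(C) = (266 - 11*C)/C (z(C) = (386 - 16*C + 24*(-5) - 1*C*(-5))/C = (386 - 16*C - 120 + 5*C)/C = (266 - 11*C)/C)
z(677) - X(1114, 1826) = (-11 + 266/677) - 1*(-573) = (-11 + 266*(1/677)) + 573 = (-11 + 266/677) + 573 = -7181/677 + 573 = 380740/677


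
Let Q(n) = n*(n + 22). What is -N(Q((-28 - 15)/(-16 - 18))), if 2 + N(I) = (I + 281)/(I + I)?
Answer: -222797/68026 ≈ -3.2752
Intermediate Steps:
Q(n) = n*(22 + n)
N(I) = -2 + (281 + I)/(2*I) (N(I) = -2 + (I + 281)/(I + I) = -2 + (281 + I)/((2*I)) = -2 + (281 + I)*(1/(2*I)) = -2 + (281 + I)/(2*I))
-N(Q((-28 - 15)/(-16 - 18))) = -(281 - 3*(-28 - 15)/(-16 - 18)*(22 + (-28 - 15)/(-16 - 18)))/(2*(((-28 - 15)/(-16 - 18))*(22 + (-28 - 15)/(-16 - 18)))) = -(281 - 3*(-43/(-34))*(22 - 43/(-34)))/(2*((-43/(-34))*(22 - 43/(-34)))) = -(281 - 3*(-43*(-1/34))*(22 - 43*(-1/34)))/(2*((-43*(-1/34))*(22 - 43*(-1/34)))) = -(281 - 129*(22 + 43/34)/34)/(2*(43*(22 + 43/34)/34)) = -(281 - 129*791/(34*34))/(2*((43/34)*(791/34))) = -(281 - 3*34013/1156)/(2*34013/1156) = -1156*(281 - 102039/1156)/(2*34013) = -1156*222797/(2*34013*1156) = -1*222797/68026 = -222797/68026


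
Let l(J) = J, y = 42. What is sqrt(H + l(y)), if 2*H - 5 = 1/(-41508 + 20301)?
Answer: sqrt(20013279177)/21207 ≈ 6.6708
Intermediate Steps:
H = 53017/21207 (H = 5/2 + 1/(2*(-41508 + 20301)) = 5/2 + (1/2)/(-21207) = 5/2 + (1/2)*(-1/21207) = 5/2 - 1/42414 = 53017/21207 ≈ 2.5000)
sqrt(H + l(y)) = sqrt(53017/21207 + 42) = sqrt(943711/21207) = sqrt(20013279177)/21207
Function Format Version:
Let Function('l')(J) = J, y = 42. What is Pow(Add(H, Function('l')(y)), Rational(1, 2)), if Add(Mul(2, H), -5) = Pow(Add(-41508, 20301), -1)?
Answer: Mul(Rational(1, 21207), Pow(20013279177, Rational(1, 2))) ≈ 6.6708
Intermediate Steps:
H = Rational(53017, 21207) (H = Add(Rational(5, 2), Mul(Rational(1, 2), Pow(Add(-41508, 20301), -1))) = Add(Rational(5, 2), Mul(Rational(1, 2), Pow(-21207, -1))) = Add(Rational(5, 2), Mul(Rational(1, 2), Rational(-1, 21207))) = Add(Rational(5, 2), Rational(-1, 42414)) = Rational(53017, 21207) ≈ 2.5000)
Pow(Add(H, Function('l')(y)), Rational(1, 2)) = Pow(Add(Rational(53017, 21207), 42), Rational(1, 2)) = Pow(Rational(943711, 21207), Rational(1, 2)) = Mul(Rational(1, 21207), Pow(20013279177, Rational(1, 2)))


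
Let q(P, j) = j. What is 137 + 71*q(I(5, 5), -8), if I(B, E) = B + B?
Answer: -431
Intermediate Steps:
I(B, E) = 2*B
137 + 71*q(I(5, 5), -8) = 137 + 71*(-8) = 137 - 568 = -431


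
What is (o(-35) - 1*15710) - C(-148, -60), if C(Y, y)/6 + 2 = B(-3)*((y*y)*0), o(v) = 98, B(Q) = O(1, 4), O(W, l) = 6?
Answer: -15600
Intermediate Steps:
B(Q) = 6
C(Y, y) = -12 (C(Y, y) = -12 + 6*(6*((y*y)*0)) = -12 + 6*(6*(y**2*0)) = -12 + 6*(6*0) = -12 + 6*0 = -12 + 0 = -12)
(o(-35) - 1*15710) - C(-148, -60) = (98 - 1*15710) - 1*(-12) = (98 - 15710) + 12 = -15612 + 12 = -15600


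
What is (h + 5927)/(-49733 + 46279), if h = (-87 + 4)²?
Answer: -6408/1727 ≈ -3.7105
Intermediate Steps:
h = 6889 (h = (-83)² = 6889)
(h + 5927)/(-49733 + 46279) = (6889 + 5927)/(-49733 + 46279) = 12816/(-3454) = 12816*(-1/3454) = -6408/1727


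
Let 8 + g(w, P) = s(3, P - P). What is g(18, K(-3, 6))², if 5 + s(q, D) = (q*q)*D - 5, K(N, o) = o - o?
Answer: 324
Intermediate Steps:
K(N, o) = 0
s(q, D) = -10 + D*q² (s(q, D) = -5 + ((q*q)*D - 5) = -5 + (q²*D - 5) = -5 + (D*q² - 5) = -5 + (-5 + D*q²) = -10 + D*q²)
g(w, P) = -18 (g(w, P) = -8 + (-10 + (P - P)*3²) = -8 + (-10 + 0*9) = -8 + (-10 + 0) = -8 - 10 = -18)
g(18, K(-3, 6))² = (-18)² = 324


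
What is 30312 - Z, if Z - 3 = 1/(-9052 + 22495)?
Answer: 407443886/13443 ≈ 30309.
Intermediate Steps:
Z = 40330/13443 (Z = 3 + 1/(-9052 + 22495) = 3 + 1/13443 = 40330/13443 ≈ 3.0001)
30312 - Z = 30312 - 1*40330/13443 = 30312 - 40330/13443 = 407443886/13443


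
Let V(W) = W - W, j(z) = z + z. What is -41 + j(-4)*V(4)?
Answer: -41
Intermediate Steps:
j(z) = 2*z
V(W) = 0
-41 + j(-4)*V(4) = -41 + (2*(-4))*0 = -41 - 8*0 = -41 + 0 = -41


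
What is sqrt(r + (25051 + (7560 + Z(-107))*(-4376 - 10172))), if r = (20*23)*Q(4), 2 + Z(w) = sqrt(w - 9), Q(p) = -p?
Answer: sqrt(-109930573 - 29096*I*sqrt(29)) ≈ 7.47 - 10485.0*I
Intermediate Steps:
Z(w) = -2 + sqrt(-9 + w) (Z(w) = -2 + sqrt(w - 9) = -2 + sqrt(-9 + w))
r = -1840 (r = (20*23)*(-1*4) = 460*(-4) = -1840)
sqrt(r + (25051 + (7560 + Z(-107))*(-4376 - 10172))) = sqrt(-1840 + (25051 + (7560 + (-2 + sqrt(-9 - 107)))*(-4376 - 10172))) = sqrt(-1840 + (25051 + (7560 + (-2 + sqrt(-116)))*(-14548))) = sqrt(-1840 + (25051 + (7560 + (-2 + 2*I*sqrt(29)))*(-14548))) = sqrt(-1840 + (25051 + (7558 + 2*I*sqrt(29))*(-14548))) = sqrt(-1840 + (25051 + (-109953784 - 29096*I*sqrt(29)))) = sqrt(-1840 + (-109928733 - 29096*I*sqrt(29))) = sqrt(-109930573 - 29096*I*sqrt(29))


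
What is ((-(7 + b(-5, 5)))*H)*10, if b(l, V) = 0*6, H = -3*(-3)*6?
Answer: -3780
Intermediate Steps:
H = 54 (H = 9*6 = 54)
b(l, V) = 0
((-(7 + b(-5, 5)))*H)*10 = (-(7 + 0)*54)*10 = (-1*7*54)*10 = -7*54*10 = -378*10 = -3780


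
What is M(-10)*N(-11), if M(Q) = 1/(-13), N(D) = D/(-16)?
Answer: -11/208 ≈ -0.052885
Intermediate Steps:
N(D) = -D/16 (N(D) = D*(-1/16) = -D/16)
M(Q) = -1/13
M(-10)*N(-11) = -(-1)*(-11)/208 = -1/13*11/16 = -11/208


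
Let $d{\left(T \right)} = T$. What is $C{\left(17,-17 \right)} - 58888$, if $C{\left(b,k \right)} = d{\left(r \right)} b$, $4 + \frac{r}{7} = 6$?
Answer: $-58650$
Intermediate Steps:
$r = 14$ ($r = -28 + 7 \cdot 6 = -28 + 42 = 14$)
$C{\left(b,k \right)} = 14 b$
$C{\left(17,-17 \right)} - 58888 = 14 \cdot 17 - 58888 = 238 - 58888 = -58650$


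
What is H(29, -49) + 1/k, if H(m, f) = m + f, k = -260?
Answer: -5201/260 ≈ -20.004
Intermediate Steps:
H(m, f) = f + m
H(29, -49) + 1/k = (-49 + 29) + 1/(-260) = -20 - 1/260 = -5201/260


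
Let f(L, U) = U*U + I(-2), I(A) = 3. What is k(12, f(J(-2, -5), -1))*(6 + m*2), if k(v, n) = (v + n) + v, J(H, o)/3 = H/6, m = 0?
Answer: 168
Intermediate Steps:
J(H, o) = H/2 (J(H, o) = 3*(H/6) = H/2)
f(L, U) = 3 + U**2 (f(L, U) = U*U + 3 = U**2 + 3 = 3 + U**2)
k(v, n) = n + 2*v (k(v, n) = (n + v) + v = n + 2*v)
k(12, f(J(-2, -5), -1))*(6 + m*2) = ((3 + (-1)**2) + 2*12)*(6 + 0*2) = ((3 + 1) + 24)*(6 + 0) = (4 + 24)*6 = 28*6 = 168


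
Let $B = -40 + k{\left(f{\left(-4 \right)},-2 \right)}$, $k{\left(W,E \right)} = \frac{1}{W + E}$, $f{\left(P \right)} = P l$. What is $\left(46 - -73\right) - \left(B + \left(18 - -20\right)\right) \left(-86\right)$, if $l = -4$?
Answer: $- \frac{328}{7} \approx -46.857$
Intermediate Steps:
$f{\left(P \right)} = - 4 P$ ($f{\left(P \right)} = P \left(-4\right) = - 4 P$)
$k{\left(W,E \right)} = \frac{1}{E + W}$
$B = - \frac{559}{14}$ ($B = -40 + \frac{1}{-2 - -16} = -40 + \frac{1}{-2 + 16} = -40 + \frac{1}{14} = - \frac{559}{14} \approx -39.929$)
$\left(46 - -73\right) - \left(B + \left(18 - -20\right)\right) \left(-86\right) = \left(46 - -73\right) - \left(- \frac{559}{14} + \left(18 - -20\right)\right) \left(-86\right) = \left(46 + 73\right) - \left(- \frac{559}{14} + \left(18 + 20\right)\right) \left(-86\right) = 119 - \left(- \frac{559}{14} + 38\right) \left(-86\right) = 119 - \left(- \frac{27}{14}\right) \left(-86\right) = 119 - \frac{1161}{7} = - \frac{328}{7}$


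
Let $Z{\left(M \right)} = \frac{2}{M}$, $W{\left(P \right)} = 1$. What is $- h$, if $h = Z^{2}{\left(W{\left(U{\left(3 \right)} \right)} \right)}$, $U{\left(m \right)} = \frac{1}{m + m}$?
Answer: $-4$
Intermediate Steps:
$U{\left(m \right)} = \frac{1}{2 m}$
$h = 4$ ($h = \left(\frac{2}{1}\right)^{2} = \left(2 \cdot 1\right)^{2} = 2^{2} = 4$)
$- h = \left(-1\right) 4 = -4$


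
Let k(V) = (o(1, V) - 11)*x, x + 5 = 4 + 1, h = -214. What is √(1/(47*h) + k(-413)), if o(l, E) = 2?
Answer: I*√10058/10058 ≈ 0.0099711*I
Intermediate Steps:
x = 0 (x = -5 + (4 + 1) = -5 + 5 = 0)
k(V) = 0 (k(V) = (2 - 11)*0 = -9*0 = 0)
√(1/(47*h) + k(-413)) = √(1/(47*(-214)) + 0) = √(1/(-10058) + 0) = √(-1/10058 + 0) = √(-1/10058) = I*√10058/10058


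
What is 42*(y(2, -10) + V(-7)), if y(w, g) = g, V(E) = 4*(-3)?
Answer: -924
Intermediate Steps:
V(E) = -12
42*(y(2, -10) + V(-7)) = 42*(-10 - 12) = 42*(-22) = -924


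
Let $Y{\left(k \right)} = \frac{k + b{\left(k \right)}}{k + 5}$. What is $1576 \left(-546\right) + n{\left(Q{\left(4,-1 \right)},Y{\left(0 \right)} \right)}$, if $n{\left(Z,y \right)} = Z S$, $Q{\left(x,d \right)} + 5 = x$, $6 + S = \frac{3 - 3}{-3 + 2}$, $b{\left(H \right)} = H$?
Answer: $-860490$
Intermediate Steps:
$S = -6$ ($S = -6 + \frac{3 - 3}{-3 + 2} = -6 + \frac{0}{-1} = -6 + 0 \left(-1\right) = -6 + 0 = -6$)
$Q{\left(x,d \right)} = -5 + x$
$Y{\left(k \right)} = \frac{2 k}{5 + k}$ ($Y{\left(k \right)} = \frac{k + k}{k + 5} = \frac{2 k}{5 + k}$)
$n{\left(Z,y \right)} = - 6 Z$ ($n{\left(Z,y \right)} = Z \left(-6\right) = - 6 Z$)
$1576 \left(-546\right) + n{\left(Q{\left(4,-1 \right)},Y{\left(0 \right)} \right)} = 1576 \left(-546\right) - 6 \left(-5 + 4\right) = -860496 - -6 = -860496 + 6 = -860490$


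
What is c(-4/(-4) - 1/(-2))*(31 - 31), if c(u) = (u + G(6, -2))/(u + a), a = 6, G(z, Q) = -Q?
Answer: 0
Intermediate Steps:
c(u) = (2 + u)/(6 + u) (c(u) = (u - 1*(-2))/(u + 6) = (u + 2)/(6 + u) = (2 + u)/(6 + u))
c(-4/(-4) - 1/(-2))*(31 - 31) = ((2 + (-4/(-4) - 1/(-2)))/(6 + (-4/(-4) - 1/(-2))))*(31 - 31) = ((2 + (-4*(-¼) - 1*(-½)))/(6 + (-4*(-¼) - 1*(-½))))*0 = ((2 + (1 + ½))/(6 + (1 + ½)))*0 = ((2 + 3/2)/(6 + 3/2))*0 = ((7/2)/(15/2))*0 = ((2/15)*(7/2))*0 = (7/15)*0 = 0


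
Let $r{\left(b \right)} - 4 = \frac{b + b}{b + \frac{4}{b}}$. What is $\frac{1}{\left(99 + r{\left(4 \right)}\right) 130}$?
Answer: $\frac{1}{13598} \approx 7.354 \cdot 10^{-5}$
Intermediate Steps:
$r{\left(b \right)} = 4 + \frac{2 b}{b + \frac{4}{b}}$ ($r{\left(b \right)} = 4 + \frac{b + b}{b + \frac{4}{b}} = 4 + \frac{2 b}{b + \frac{4}{b}}$)
$\frac{1}{\left(99 + r{\left(4 \right)}\right) 130} = \frac{1}{\left(99 + \frac{2 \left(8 + 3 \cdot 4^{2}\right)}{4 + 4^{2}}\right) 130} = \frac{1}{\left(99 + \frac{2 \left(8 + 3 \cdot 16\right)}{4 + 16}\right) 130} = \frac{1}{\left(99 + \frac{2 \left(8 + 48\right)}{20}\right) 130} = \frac{1}{\left(99 + 2 \cdot \frac{1}{20} \cdot 56\right) 130} = \frac{1}{\left(99 + \frac{28}{5}\right) 130} = \frac{1}{\frac{523}{5} \cdot 130} = \frac{1}{13598}$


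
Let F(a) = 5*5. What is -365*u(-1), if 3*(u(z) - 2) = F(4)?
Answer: -11315/3 ≈ -3771.7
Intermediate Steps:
F(a) = 25
u(z) = 31/3 (u(z) = 2 + (⅓)*25 = 2 + 25/3 = 31/3)
-365*u(-1) = -365*31/3 = -11315/3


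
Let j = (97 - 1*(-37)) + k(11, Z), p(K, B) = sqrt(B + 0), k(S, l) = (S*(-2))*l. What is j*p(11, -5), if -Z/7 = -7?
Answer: -944*I*sqrt(5) ≈ -2110.8*I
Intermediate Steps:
Z = 49 (Z = -7*(-7) = 49)
k(S, l) = -2*S*l (k(S, l) = (-2*S)*l = -2*S*l)
p(K, B) = sqrt(B)
j = -944 (j = (97 - 1*(-37)) - 2*11*49 = (97 + 37) - 1078 = 134 - 1078 = -944)
j*p(11, -5) = -944*I*sqrt(5)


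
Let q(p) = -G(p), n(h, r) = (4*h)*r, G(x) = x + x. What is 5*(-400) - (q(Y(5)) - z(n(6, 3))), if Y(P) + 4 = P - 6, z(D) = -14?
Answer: -2024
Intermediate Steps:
G(x) = 2*x
n(h, r) = 4*h*r
Y(P) = -10 + P (Y(P) = -4 + (P - 6) = -4 + (-6 + P) = -10 + P)
q(p) = -2*p
5*(-400) - (q(Y(5)) - z(n(6, 3))) = 5*(-400) - (-2*(-10 + 5) - 1*(-14)) = -2000 - (-2*(-5) + 14) = -2000 - (10 + 14) = -2000 - 1*24 = -2000 - 24 = -2024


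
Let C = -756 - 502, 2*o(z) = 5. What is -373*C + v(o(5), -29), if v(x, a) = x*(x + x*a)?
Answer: 469059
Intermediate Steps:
o(z) = 5/2 (o(z) = (1/2)*5 = 5/2)
v(x, a) = x*(x + a*x)
C = -1258
-373*C + v(o(5), -29) = -373*(-1258) + (5/2)**2*(1 - 29) = 469234 + (25/4)*(-28) = 469234 - 175 = 469059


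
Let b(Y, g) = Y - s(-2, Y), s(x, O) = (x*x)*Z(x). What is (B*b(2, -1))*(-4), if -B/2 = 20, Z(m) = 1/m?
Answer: 640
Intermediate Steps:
B = -40 (B = -2*20 = -40)
s(x, O) = x (s(x, O) = (x*x)/x = x**2/x = x)
b(Y, g) = 2 + Y (b(Y, g) = Y - 1*(-2) = Y + 2 = 2 + Y)
(B*b(2, -1))*(-4) = -40*(2 + 2)*(-4) = -40*4*(-4) = -160*(-4) = 640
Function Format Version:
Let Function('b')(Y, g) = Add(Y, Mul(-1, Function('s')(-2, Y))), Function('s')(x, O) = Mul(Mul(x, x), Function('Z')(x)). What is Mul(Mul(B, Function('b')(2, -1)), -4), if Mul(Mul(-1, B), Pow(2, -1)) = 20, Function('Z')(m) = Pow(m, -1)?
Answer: 640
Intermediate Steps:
B = -40 (B = Mul(-2, 20) = -40)
Function('s')(x, O) = x (Function('s')(x, O) = Mul(Mul(x, x), Pow(x, -1)) = Mul(Pow(x, 2), Pow(x, -1)) = x)
Function('b')(Y, g) = Add(2, Y) (Function('b')(Y, g) = Add(Y, Mul(-1, -2)) = Add(Y, 2) = Add(2, Y))
Mul(Mul(B, Function('b')(2, -1)), -4) = Mul(Mul(-40, Add(2, 2)), -4) = Mul(Mul(-40, 4), -4) = Mul(-160, -4) = 640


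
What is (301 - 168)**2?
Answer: 17689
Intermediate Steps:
(301 - 168)**2 = 133**2 = 17689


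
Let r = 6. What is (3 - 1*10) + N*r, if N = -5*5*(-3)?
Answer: 443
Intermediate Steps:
N = 75 (N = -25*(-3) = 75)
(3 - 1*10) + N*r = (3 - 1*10) + 75*6 = (3 - 10) + 450 = -7 + 450 = 443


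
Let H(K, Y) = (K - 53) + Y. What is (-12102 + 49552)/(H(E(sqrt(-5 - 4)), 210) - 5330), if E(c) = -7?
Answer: -535/74 ≈ -7.2297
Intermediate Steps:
H(K, Y) = -53 + K + Y (H(K, Y) = (-53 + K) + Y = -53 + K + Y)
(-12102 + 49552)/(H(E(sqrt(-5 - 4)), 210) - 5330) = (-12102 + 49552)/((-53 - 7 + 210) - 5330) = 37450/(150 - 5330) = 37450/(-5180) = 37450*(-1/5180) = -535/74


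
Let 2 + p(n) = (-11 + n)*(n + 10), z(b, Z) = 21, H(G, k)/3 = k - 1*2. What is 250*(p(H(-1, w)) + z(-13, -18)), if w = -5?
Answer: 92750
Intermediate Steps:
H(G, k) = -6 + 3*k (H(G, k) = 3*(k - 1*2) = 3*(k - 2) = 3*(-2 + k) = -6 + 3*k)
p(n) = -2 + (-11 + n)*(10 + n) (p(n) = -2 + (-11 + n)*(n + 10) = -2 + (-11 + n)*(10 + n))
250*(p(H(-1, w)) + z(-13, -18)) = 250*((-112 + (-6 + 3*(-5))**2 - (-6 + 3*(-5))) + 21) = 250*((-112 + (-6 - 15)**2 - (-6 - 15)) + 21) = 250*((-112 + (-21)**2 - 1*(-21)) + 21) = 250*((-112 + 441 + 21) + 21) = 250*(350 + 21) = 250*371 = 92750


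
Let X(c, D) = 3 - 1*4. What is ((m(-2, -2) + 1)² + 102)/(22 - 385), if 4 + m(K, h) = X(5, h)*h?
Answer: -103/363 ≈ -0.28375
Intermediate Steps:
X(c, D) = -1 (X(c, D) = 3 - 4 = -1)
m(K, h) = -4 - h
((m(-2, -2) + 1)² + 102)/(22 - 385) = (((-4 - 1*(-2)) + 1)² + 102)/(22 - 385) = (((-4 + 2) + 1)² + 102)/(-363) = ((-2 + 1)² + 102)*(-1/363) = ((-1)² + 102)*(-1/363) = (1 + 102)*(-1/363) = 103*(-1/363) = -103/363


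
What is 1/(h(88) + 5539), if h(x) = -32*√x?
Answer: 5539/30590409 + 64*√22/30590409 ≈ 0.00019088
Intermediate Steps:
1/(h(88) + 5539) = 1/(-64*√22 + 5539) = 1/(5539 - 64*√22)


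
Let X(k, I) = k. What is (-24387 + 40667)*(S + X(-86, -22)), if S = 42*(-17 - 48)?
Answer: -45844480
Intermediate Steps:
S = -2730 (S = 42*(-65) = -2730)
(-24387 + 40667)*(S + X(-86, -22)) = (-24387 + 40667)*(-2730 - 86) = 16280*(-2816) = -45844480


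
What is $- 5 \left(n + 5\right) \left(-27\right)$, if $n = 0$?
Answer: $675$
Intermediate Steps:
$- 5 \left(n + 5\right) \left(-27\right) = - 5 \left(0 + 5\right) \left(-27\right) = \left(-5\right) 5 \left(-27\right) = \left(-25\right) \left(-27\right) = 675$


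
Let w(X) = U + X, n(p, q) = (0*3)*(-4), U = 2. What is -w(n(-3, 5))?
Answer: -2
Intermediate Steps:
n(p, q) = 0 (n(p, q) = 0*(-4) = 0)
w(X) = 2 + X
-w(n(-3, 5)) = -(2 + 0) = -1*2 = -2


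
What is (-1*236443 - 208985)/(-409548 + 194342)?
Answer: 222714/107603 ≈ 2.0698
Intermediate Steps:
(-1*236443 - 208985)/(-409548 + 194342) = (-236443 - 208985)/(-215206) = -445428*(-1/215206) = 222714/107603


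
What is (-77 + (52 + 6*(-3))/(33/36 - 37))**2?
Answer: 1138995001/187489 ≈ 6075.0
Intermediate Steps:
(-77 + (52 + 6*(-3))/(33/36 - 37))**2 = (-77 + (52 - 18)/(33*(1/36) - 37))**2 = (-77 + 34/(11/12 - 37))**2 = (-77 + 34/(-433/12))**2 = (-77 + 34*(-12/433))**2 = (-77 - 408/433)**2 = (-33749/433)**2 = 1138995001/187489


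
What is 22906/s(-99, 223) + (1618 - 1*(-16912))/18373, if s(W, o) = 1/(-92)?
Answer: -38718359766/18373 ≈ -2.1074e+6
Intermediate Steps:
s(W, o) = -1/92
22906/s(-99, 223) + (1618 - 1*(-16912))/18373 = 22906/(-1/92) + (1618 - 1*(-16912))/18373 = 22906*(-92) + (1618 + 16912)*(1/18373) = -2107352 + 18530*(1/18373) = -2107352 + 18530/18373 = -38718359766/18373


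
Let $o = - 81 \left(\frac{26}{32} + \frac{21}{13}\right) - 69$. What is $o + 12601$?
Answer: $\frac{2565751}{208} \approx 12335.0$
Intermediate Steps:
$o = - \frac{55257}{208}$ ($o = - 81 \left(26 \cdot \frac{1}{32} + 21 \cdot \frac{1}{13}\right) - 69 = - 81 \left(\frac{13}{16} + \frac{21}{13}\right) - 69 = \left(-81\right) \frac{505}{208} - 69 = - \frac{40905}{208} - 69 = - \frac{55257}{208} \approx -265.66$)
$o + 12601 = - \frac{55257}{208} + 12601 = \frac{2565751}{208}$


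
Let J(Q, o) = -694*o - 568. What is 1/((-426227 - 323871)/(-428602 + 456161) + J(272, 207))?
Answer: -27559/3975474432 ≈ -6.9323e-6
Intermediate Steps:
J(Q, o) = -568 - 694*o
1/((-426227 - 323871)/(-428602 + 456161) + J(272, 207)) = 1/((-426227 - 323871)/(-428602 + 456161) + (-568 - 694*207)) = 1/(-750098/27559 + (-568 - 143658)) = 1/(-750098*1/27559 - 144226) = 1/(-750098/27559 - 144226) = 1/(-3975474432/27559) = -27559/3975474432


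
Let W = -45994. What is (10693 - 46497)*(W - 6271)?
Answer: 1871296060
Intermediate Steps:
(10693 - 46497)*(W - 6271) = (10693 - 46497)*(-45994 - 6271) = -35804*(-52265) = 1871296060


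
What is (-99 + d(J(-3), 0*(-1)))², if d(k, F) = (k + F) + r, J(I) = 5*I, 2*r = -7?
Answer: 55225/4 ≈ 13806.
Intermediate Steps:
r = -7/2 (r = (½)*(-7) = -7/2 ≈ -3.5000)
d(k, F) = -7/2 + F + k (d(k, F) = (k + F) - 7/2 = (F + k) - 7/2 = -7/2 + F + k)
(-99 + d(J(-3), 0*(-1)))² = (-99 + (-7/2 + 0*(-1) + 5*(-3)))² = (-99 + (-7/2 + 0 - 15))² = (-99 - 37/2)² = (-235/2)² = 55225/4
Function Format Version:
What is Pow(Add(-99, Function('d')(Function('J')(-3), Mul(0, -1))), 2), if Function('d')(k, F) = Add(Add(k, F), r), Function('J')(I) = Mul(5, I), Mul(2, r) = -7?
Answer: Rational(55225, 4) ≈ 13806.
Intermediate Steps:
r = Rational(-7, 2) (r = Mul(Rational(1, 2), -7) = Rational(-7, 2) ≈ -3.5000)
Function('d')(k, F) = Add(Rational(-7, 2), F, k) (Function('d')(k, F) = Add(Add(k, F), Rational(-7, 2)) = Add(Add(F, k), Rational(-7, 2)) = Add(Rational(-7, 2), F, k))
Pow(Add(-99, Function('d')(Function('J')(-3), Mul(0, -1))), 2) = Pow(Add(-99, Add(Rational(-7, 2), Mul(0, -1), Mul(5, -3))), 2) = Pow(Add(-99, Add(Rational(-7, 2), 0, -15)), 2) = Pow(Add(-99, Rational(-37, 2)), 2) = Pow(Rational(-235, 2), 2) = Rational(55225, 4)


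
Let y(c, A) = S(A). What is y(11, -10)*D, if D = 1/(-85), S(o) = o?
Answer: 2/17 ≈ 0.11765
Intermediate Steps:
y(c, A) = A
D = -1/85 ≈ -0.011765
y(11, -10)*D = -10*(-1/85) = 2/17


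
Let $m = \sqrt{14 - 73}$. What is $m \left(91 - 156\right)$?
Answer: $- 65 i \sqrt{59} \approx - 499.27 i$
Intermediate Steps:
$m = i \sqrt{59}$ ($m = \sqrt{-59} = i \sqrt{59} \approx 7.6811 i$)
$m \left(91 - 156\right) = i \sqrt{59} \left(91 - 156\right) = i \sqrt{59} \left(-65\right) = - 65 i \sqrt{59}$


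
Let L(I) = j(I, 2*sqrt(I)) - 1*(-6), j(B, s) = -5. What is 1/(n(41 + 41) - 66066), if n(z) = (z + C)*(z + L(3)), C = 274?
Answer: -1/36518 ≈ -2.7384e-5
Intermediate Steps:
L(I) = 1 (L(I) = -5 - 1*(-6) = -5 + 6 = 1)
n(z) = (1 + z)*(274 + z) (n(z) = (z + 274)*(z + 1) = (274 + z)*(1 + z) = (1 + z)*(274 + z))
1/(n(41 + 41) - 66066) = 1/((274 + (41 + 41)**2 + 275*(41 + 41)) - 66066) = 1/((274 + 82**2 + 275*82) - 66066) = 1/((274 + 6724 + 22550) - 66066) = 1/(29548 - 66066) = 1/(-36518) = -1/36518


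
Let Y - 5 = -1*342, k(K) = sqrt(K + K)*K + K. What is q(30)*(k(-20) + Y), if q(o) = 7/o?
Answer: -833/10 - 28*I*sqrt(10)/3 ≈ -83.3 - 29.515*I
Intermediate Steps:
k(K) = K + sqrt(2)*K**(3/2) (k(K) = sqrt(2*K)*K + K = (sqrt(2)*sqrt(K))*K + K = sqrt(2)*K**(3/2) + K = K + sqrt(2)*K**(3/2))
Y = -337 (Y = 5 - 1*342 = 5 - 342 = -337)
q(30)*(k(-20) + Y) = (7/30)*((-20 + sqrt(2)*(-20)**(3/2)) - 337) = (7*(1/30))*((-20 + sqrt(2)*(-40*I*sqrt(5))) - 337) = 7*((-20 - 40*I*sqrt(10)) - 337)/30 = 7*(-357 - 40*I*sqrt(10))/30 = -833/10 - 28*I*sqrt(10)/3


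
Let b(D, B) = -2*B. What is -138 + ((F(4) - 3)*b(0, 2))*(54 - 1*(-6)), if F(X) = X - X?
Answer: 582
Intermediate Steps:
F(X) = 0
-138 + ((F(4) - 3)*b(0, 2))*(54 - 1*(-6)) = -138 + ((0 - 3)*(-2*2))*(54 - 1*(-6)) = -138 + (-3*(-4))*(54 + 6) = -138 + 12*60 = -138 + 720 = 582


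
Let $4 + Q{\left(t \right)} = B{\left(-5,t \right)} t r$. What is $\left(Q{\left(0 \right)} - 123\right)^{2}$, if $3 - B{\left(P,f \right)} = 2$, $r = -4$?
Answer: $16129$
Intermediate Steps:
$B{\left(P,f \right)} = 1$ ($B{\left(P,f \right)} = 3 - 2 = 1$)
$Q{\left(t \right)} = -4 - 4 t$ ($Q{\left(t \right)} = -4 + 1 t \left(-4\right) = -4 + t \left(-4\right) = -4 - 4 t$)
$\left(Q{\left(0 \right)} - 123\right)^{2} = \left(\left(-4 - 0\right) - 123\right)^{2} = \left(\left(-4 + 0\right) - 123\right)^{2} = \left(-4 - 123\right)^{2} = \left(-127\right)^{2} = 16129$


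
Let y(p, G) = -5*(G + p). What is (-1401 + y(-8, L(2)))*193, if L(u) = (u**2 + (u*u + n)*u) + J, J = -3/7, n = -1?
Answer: -1903366/7 ≈ -2.7191e+5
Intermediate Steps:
J = -3/7 (J = -3*1/7 = -3/7 ≈ -0.42857)
L(u) = -3/7 + u**2 + u*(-1 + u**2) (L(u) = (u**2 + (u*u - 1)*u) - 3/7 = (u**2 + (u**2 - 1)*u) - 3/7 = (u**2 + (-1 + u**2)*u) - 3/7 = (u**2 + u*(-1 + u**2)) - 3/7 = -3/7 + u**2 + u*(-1 + u**2))
y(p, G) = -5*G - 5*p
(-1401 + y(-8, L(2)))*193 = (-1401 + (-5*(-3/7 + 2**2 + 2**3 - 1*2) - 5*(-8)))*193 = (-1401 + (-5*(-3/7 + 4 + 8 - 2) + 40))*193 = (-1401 + (-5*67/7 + 40))*193 = (-1401 + (-335/7 + 40))*193 = (-1401 - 55/7)*193 = -9862/7*193 = -1903366/7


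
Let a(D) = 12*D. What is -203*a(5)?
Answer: -12180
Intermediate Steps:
-203*a(5) = -2436*5 = -203*60 = -12180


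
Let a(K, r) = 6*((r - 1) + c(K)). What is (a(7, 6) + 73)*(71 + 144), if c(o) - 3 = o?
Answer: 35045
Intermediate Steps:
c(o) = 3 + o
a(K, r) = 12 + 6*K + 6*r (a(K, r) = 6*((r - 1) + (3 + K)) = 6*((-1 + r) + (3 + K)) = 6*(2 + K + r) = 12 + 6*K + 6*r)
(a(7, 6) + 73)*(71 + 144) = ((12 + 6*7 + 6*6) + 73)*(71 + 144) = ((12 + 42 + 36) + 73)*215 = (90 + 73)*215 = 163*215 = 35045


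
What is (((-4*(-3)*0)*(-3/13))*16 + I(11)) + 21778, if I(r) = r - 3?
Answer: 21786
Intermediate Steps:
I(r) = -3 + r
(((-4*(-3)*0)*(-3/13))*16 + I(11)) + 21778 = (((-4*(-3)*0)*(-3/13))*16 + (-3 + 11)) + 21778 = (((12*0)*(-3*1/13))*16 + 8) + 21778 = ((0*(-3/13))*16 + 8) + 21778 = (0*16 + 8) + 21778 = (0 + 8) + 21778 = 8 + 21778 = 21786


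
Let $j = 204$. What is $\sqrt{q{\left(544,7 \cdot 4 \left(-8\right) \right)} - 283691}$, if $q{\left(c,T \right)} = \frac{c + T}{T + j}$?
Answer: $3 i \sqrt{31523} \approx 532.64 i$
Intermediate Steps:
$q{\left(c,T \right)} = \frac{T + c}{204 + T}$ ($q{\left(c,T \right)} = \frac{c + T}{T + 204} = \frac{T + c}{204 + T}$)
$\sqrt{q{\left(544,7 \cdot 4 \left(-8\right) \right)} - 283691} = \sqrt{\frac{7 \cdot 4 \left(-8\right) + 544}{204 + 7 \cdot 4 \left(-8\right)} - 283691} = \sqrt{\frac{28 \left(-8\right) + 544}{204 + 28 \left(-8\right)} - 283691} = \sqrt{\frac{-224 + 544}{204 - 224} - 283691} = \sqrt{\frac{1}{-20} \cdot 320 - 283691} = \sqrt{\left(- \frac{1}{20}\right) 320 - 283691} = \sqrt{-16 - 283691} = \sqrt{-283707} = 3 i \sqrt{31523}$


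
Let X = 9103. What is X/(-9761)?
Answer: -9103/9761 ≈ -0.93259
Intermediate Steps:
X/(-9761) = 9103/(-9761) = 9103*(-1/9761) = -9103/9761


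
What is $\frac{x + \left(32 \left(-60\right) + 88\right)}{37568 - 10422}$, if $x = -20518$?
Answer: $- \frac{11175}{13573} \approx -0.82333$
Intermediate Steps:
$\frac{x + \left(32 \left(-60\right) + 88\right)}{37568 - 10422} = \frac{-20518 + \left(32 \left(-60\right) + 88\right)}{37568 - 10422} = \frac{-20518 + \left(-1920 + 88\right)}{37568 + \left(-19990 + 9568\right)} = \frac{-20518 - 1832}{37568 - 10422} = - \frac{22350}{27146} = \left(-22350\right) \frac{1}{27146} = - \frac{11175}{13573}$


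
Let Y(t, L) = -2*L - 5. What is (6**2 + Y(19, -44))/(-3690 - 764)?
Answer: -7/262 ≈ -0.026718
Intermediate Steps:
Y(t, L) = -5 - 2*L
(6**2 + Y(19, -44))/(-3690 - 764) = (6**2 + (-5 - 2*(-44)))/(-3690 - 764) = (36 + (-5 + 88))/(-4454) = (36 + 83)*(-1/4454) = 119*(-1/4454) = -7/262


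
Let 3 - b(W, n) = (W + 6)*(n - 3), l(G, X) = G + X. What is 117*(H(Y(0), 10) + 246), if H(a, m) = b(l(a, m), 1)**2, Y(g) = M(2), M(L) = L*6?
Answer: 436059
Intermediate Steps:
M(L) = 6*L
Y(g) = 12 (Y(g) = 6*2 = 12)
b(W, n) = 3 - (-3 + n)*(6 + W) (b(W, n) = 3 - (W + 6)*(n - 3) = 3 - (6 + W)*(-3 + n) = 3 - (-3 + n)*(6 + W))
H(a, m) = (15 + 2*a + 2*m)**2 (H(a, m) = (21 - 6*1 + 3*(a + m) - 1*(a + m)*1)**2 = (21 - 6 + (3*a + 3*m) + (-a - m))**2 = (15 + 2*a + 2*m)**2)
117*(H(Y(0), 10) + 246) = 117*((15 + 2*12 + 2*10)**2 + 246) = 117*((15 + 24 + 20)**2 + 246) = 117*(59**2 + 246) = 117*(3481 + 246) = 117*3727 = 436059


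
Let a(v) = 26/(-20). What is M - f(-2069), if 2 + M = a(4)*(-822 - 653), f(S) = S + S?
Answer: 12107/2 ≈ 6053.5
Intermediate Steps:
f(S) = 2*S
a(v) = -13/10 (a(v) = 26*(-1/20) = -13/10)
M = 3831/2 (M = -2 - 13*(-822 - 653)/10 = -2 - 13/10*(-1475) = -2 + 3835/2 = 3831/2 ≈ 1915.5)
M - f(-2069) = 3831/2 - 2*(-2069) = 3831/2 - 1*(-4138) = 3831/2 + 4138 = 12107/2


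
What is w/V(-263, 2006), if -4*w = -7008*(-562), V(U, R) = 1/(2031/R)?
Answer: -999885672/1003 ≈ -9.9690e+5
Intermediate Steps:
V(U, R) = R/2031
w = -984624 (w = -(-1752)*(-562) = -¼*3938496 = -984624)
w/V(-263, 2006) = -984624/((1/2031)*2006) = -984624/2006/2031 = -984624*2031/2006 = -999885672/1003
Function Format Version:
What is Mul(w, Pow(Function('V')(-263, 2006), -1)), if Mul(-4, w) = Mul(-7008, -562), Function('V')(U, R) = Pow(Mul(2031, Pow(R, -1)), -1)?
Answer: Rational(-999885672, 1003) ≈ -9.9690e+5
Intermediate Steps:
Function('V')(U, R) = Mul(Rational(1, 2031), R)
w = -984624 (w = Mul(Rational(-1, 4), Mul(-7008, -562)) = Mul(Rational(-1, 4), 3938496) = -984624)
Mul(w, Pow(Function('V')(-263, 2006), -1)) = Mul(-984624, Pow(Mul(Rational(1, 2031), 2006), -1)) = Mul(-984624, Pow(Rational(2006, 2031), -1)) = Mul(-984624, Rational(2031, 2006)) = Rational(-999885672, 1003)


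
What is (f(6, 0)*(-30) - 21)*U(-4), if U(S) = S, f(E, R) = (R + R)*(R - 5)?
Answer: 84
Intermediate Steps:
f(E, R) = 2*R*(-5 + R) (f(E, R) = (2*R)*(-5 + R) = 2*R*(-5 + R))
(f(6, 0)*(-30) - 21)*U(-4) = ((2*0*(-5 + 0))*(-30) - 21)*(-4) = ((2*0*(-5))*(-30) - 21)*(-4) = (0*(-30) - 21)*(-4) = (0 - 21)*(-4) = -21*(-4) = 84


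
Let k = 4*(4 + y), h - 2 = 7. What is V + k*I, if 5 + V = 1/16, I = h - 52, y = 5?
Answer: -24847/16 ≈ -1552.9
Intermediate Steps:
h = 9 (h = 2 + 7 = 9)
I = -43 (I = 9 - 52 = -43)
k = 36 (k = 4*(4 + 5) = 4*9 = 36)
V = -79/16 (V = -5 + 1/16 = -79/16 ≈ -4.9375)
V + k*I = -79/16 + 36*(-43) = -79/16 - 1548 = -24847/16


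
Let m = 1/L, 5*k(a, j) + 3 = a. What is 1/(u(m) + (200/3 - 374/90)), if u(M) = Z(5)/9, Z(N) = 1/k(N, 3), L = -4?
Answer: 90/5651 ≈ 0.015926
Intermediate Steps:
k(a, j) = -⅗ + a/5
m = -¼ (m = 1/(-4) = -¼ ≈ -0.25000)
Z(N) = 1/(-⅗ + N/5)
u(M) = 5/18 (u(M) = (5/(-3 + 5))/9 = (5/2)*(⅑) = 5/18)
1/(u(m) + (200/3 - 374/90)) = 1/(5/18 + (200/3 - 374/90)) = 1/(5/18 + (200*(⅓) - 374*1/90)) = 1/(5/18 + (200/3 - 187/45)) = 1/(5/18 + 2813/45) = 1/(5651/90) = 90/5651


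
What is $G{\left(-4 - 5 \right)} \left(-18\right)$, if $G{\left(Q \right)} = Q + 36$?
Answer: $-486$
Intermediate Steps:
$G{\left(Q \right)} = 36 + Q$
$G{\left(-4 - 5 \right)} \left(-18\right) = \left(36 - 9\right) \left(-18\right) = 27 \left(-18\right) = -486$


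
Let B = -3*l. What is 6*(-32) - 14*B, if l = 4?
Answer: -24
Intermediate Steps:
B = -12 (B = -3*4 = -12)
6*(-32) - 14*B = 6*(-32) - 14*(-12) = -192 + 168 = -24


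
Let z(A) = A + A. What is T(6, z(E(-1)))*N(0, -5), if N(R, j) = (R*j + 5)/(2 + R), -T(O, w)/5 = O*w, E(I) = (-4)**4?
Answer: -38400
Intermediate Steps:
E(I) = 256
z(A) = 2*A
T(O, w) = -5*O*w
N(R, j) = (5 + R*j)/(2 + R)
T(6, z(E(-1)))*N(0, -5) = (-5*6*2*256)*((5 + 0*(-5))/(2 + 0)) = (-5*6*512)*((5 + 0)/2) = -7680*5 = -15360*5/2 = -38400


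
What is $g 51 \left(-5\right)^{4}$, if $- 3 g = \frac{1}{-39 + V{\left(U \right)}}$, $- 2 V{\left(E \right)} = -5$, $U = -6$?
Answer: $\frac{21250}{73} \approx 291.1$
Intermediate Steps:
$V{\left(E \right)} = \frac{5}{2}$ ($V{\left(E \right)} = \left(- \frac{1}{2}\right) \left(-5\right) = \frac{5}{2}$)
$g = \frac{2}{219}$ ($g = - \frac{1}{3 \left(-39 + \frac{5}{2}\right)} = - \frac{1}{3 \left(- \frac{73}{2}\right)} = \left(- \frac{1}{3}\right) \left(- \frac{2}{73}\right) = \frac{2}{219} \approx 0.0091324$)
$g 51 \left(-5\right)^{4} = \frac{2 \cdot 51 \left(-5\right)^{4}}{219} = \frac{2 \cdot 51 \cdot 625}{219} = \frac{2}{219} \cdot 31875 = \frac{21250}{73}$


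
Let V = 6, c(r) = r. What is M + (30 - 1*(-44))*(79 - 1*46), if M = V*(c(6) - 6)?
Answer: 2442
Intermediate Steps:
M = 0 (M = 6*(6 - 6) = 6*0 = 0)
M + (30 - 1*(-44))*(79 - 1*46) = 0 + (30 - 1*(-44))*(79 - 1*46) = 0 + (30 + 44)*(79 - 46) = 0 + 74*33 = 0 + 2442 = 2442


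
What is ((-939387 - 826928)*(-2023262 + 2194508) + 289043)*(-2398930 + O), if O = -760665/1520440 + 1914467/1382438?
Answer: 152517803841440936312064417933/210191403272 ≈ 7.2561e+17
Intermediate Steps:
O = 185926000421/210191403272 (O = -760665*1/1520440 + 1914467*(1/1382438) = -152133/304088 + 1914467/1382438 = 185926000421/210191403272 ≈ 0.88456)
((-939387 - 826928)*(-2023262 + 2194508) + 289043)*(-2398930 + O) = ((-939387 - 826928)*(-2023262 + 2194508) + 289043)*(-2398930 + 185926000421/210191403272) = (-1766315*171246 + 289043)*(-504234277125298539/210191403272) = (-302474378490 + 289043)*(-504234277125298539/210191403272) = -302474089447*(-504234277125298539/210191403272) = 152517803841440936312064417933/210191403272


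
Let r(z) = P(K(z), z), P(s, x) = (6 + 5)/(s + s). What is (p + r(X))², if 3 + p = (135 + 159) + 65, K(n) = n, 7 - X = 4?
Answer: 4609609/36 ≈ 1.2804e+5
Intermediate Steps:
X = 3 (X = 7 - 1*4 = 7 - 4 = 3)
P(s, x) = 11/(2*s) (P(s, x) = 11/((2*s)) = 11*(1/(2*s)) = 11/(2*s))
p = 356 (p = -3 + ((135 + 159) + 65) = -3 + (294 + 65) = -3 + 359 = 356)
r(z) = 11/(2*z)
(p + r(X))² = (356 + (11/2)/3)² = (356 + (11/2)*(⅓))² = (356 + 11/6)² = (2147/6)² = 4609609/36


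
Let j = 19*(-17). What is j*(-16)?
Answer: 5168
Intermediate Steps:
j = -323
j*(-16) = -323*(-16) = 5168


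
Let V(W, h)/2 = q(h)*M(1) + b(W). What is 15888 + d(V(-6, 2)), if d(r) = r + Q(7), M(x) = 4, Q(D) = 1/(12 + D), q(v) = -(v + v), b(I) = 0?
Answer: 301265/19 ≈ 15856.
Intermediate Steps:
q(v) = -2*v
V(W, h) = -16*h (V(W, h) = 2*(-2*h*4 + 0) = 2*(-8*h + 0) = 2*(-8*h) = -16*h)
d(r) = 1/19 + r (d(r) = r + 1/(12 + 7) = r + 1/19 = 1/19 + r)
15888 + d(V(-6, 2)) = 15888 + (1/19 - 16*2) = 15888 + (1/19 - 32) = 15888 - 607/19 = 301265/19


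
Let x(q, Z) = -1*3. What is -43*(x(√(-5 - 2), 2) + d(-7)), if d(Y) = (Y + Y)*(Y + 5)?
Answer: -1075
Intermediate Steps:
x(q, Z) = -3
d(Y) = 2*Y*(5 + Y) (d(Y) = (2*Y)*(5 + Y) = 2*Y*(5 + Y))
-43*(x(√(-5 - 2), 2) + d(-7)) = -43*(-3 + 2*(-7)*(5 - 7)) = -43*(-3 + 2*(-7)*(-2)) = -43*(-3 + 28) = -43*25 = -1075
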